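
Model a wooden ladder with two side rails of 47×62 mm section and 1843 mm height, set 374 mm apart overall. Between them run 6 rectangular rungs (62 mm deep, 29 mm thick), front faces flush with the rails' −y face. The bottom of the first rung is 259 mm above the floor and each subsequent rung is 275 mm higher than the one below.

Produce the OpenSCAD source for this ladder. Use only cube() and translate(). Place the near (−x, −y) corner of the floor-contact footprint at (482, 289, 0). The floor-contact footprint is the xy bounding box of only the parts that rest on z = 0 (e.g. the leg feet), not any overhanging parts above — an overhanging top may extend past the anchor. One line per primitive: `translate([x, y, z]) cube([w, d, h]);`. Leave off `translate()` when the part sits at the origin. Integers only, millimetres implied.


translate([482, 289, 0]) cube([47, 62, 1843]);
translate([809, 289, 0]) cube([47, 62, 1843]);
translate([529, 289, 259]) cube([280, 62, 29]);
translate([529, 289, 534]) cube([280, 62, 29]);
translate([529, 289, 809]) cube([280, 62, 29]);
translate([529, 289, 1084]) cube([280, 62, 29]);
translate([529, 289, 1359]) cube([280, 62, 29]);
translate([529, 289, 1634]) cube([280, 62, 29]);


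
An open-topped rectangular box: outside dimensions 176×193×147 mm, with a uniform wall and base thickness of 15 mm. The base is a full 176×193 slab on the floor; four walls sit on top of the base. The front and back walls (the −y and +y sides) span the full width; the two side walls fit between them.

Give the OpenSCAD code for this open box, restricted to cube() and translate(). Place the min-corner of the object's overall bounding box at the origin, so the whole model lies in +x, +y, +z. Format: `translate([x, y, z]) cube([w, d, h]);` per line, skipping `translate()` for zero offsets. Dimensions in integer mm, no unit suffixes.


cube([176, 193, 15]);
translate([0, 0, 15]) cube([176, 15, 132]);
translate([0, 178, 15]) cube([176, 15, 132]);
translate([0, 15, 15]) cube([15, 163, 132]);
translate([161, 15, 15]) cube([15, 163, 132]);


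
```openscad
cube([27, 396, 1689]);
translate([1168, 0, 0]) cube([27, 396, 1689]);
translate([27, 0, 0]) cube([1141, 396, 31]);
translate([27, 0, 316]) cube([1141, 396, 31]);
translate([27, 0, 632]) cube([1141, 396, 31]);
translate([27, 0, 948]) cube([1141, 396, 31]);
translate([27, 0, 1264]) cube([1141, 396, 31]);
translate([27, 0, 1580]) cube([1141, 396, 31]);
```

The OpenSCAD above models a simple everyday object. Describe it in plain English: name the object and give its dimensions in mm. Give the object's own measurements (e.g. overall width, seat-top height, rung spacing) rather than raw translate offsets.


An open bookshelf. Two side panels, each 27 mm thick, 396 mm deep and 1689 mm tall, stand 1195 mm apart (outside-to-outside). Between them sit 6 shelves, each 31 mm thick and 396 mm deep, spanning the full gap between the sides. The bottom shelf rests on the floor (its underside at z = 0) and the clear gap between one shelf's top and the next shelf's underside is 285 mm.


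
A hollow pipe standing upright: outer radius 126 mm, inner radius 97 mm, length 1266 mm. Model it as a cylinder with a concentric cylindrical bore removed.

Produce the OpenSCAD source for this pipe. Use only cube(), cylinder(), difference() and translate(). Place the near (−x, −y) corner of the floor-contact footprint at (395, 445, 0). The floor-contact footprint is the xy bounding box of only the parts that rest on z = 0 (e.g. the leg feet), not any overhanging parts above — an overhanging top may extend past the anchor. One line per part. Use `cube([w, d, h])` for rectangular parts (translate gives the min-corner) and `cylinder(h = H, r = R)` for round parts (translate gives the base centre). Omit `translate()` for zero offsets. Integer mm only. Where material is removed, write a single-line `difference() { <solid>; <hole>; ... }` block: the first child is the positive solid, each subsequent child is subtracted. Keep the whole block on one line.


difference() { translate([521, 571, 0]) cylinder(h = 1266, r = 126); translate([521, 571, 0]) cylinder(h = 1266, r = 97); }


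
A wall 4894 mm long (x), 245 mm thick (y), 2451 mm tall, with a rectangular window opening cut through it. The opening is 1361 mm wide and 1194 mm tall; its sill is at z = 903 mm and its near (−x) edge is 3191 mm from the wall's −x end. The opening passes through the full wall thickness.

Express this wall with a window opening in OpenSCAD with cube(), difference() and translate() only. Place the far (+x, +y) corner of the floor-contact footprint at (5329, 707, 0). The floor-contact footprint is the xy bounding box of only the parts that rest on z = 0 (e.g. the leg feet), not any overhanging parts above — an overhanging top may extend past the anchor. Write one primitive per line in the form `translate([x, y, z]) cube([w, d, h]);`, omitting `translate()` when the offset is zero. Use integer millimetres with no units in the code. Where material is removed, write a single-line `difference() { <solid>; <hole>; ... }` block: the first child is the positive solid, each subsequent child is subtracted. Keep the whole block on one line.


difference() { translate([435, 462, 0]) cube([4894, 245, 2451]); translate([3626, 462, 903]) cube([1361, 245, 1194]); }


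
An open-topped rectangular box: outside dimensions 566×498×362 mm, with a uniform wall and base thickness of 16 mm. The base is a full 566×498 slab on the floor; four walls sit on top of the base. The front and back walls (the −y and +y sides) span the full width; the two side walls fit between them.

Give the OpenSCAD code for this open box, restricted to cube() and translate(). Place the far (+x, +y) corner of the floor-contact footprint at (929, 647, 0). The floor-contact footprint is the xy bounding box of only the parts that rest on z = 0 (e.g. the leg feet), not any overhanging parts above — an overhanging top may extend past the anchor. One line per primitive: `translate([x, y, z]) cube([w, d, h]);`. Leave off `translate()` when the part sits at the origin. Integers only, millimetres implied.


translate([363, 149, 0]) cube([566, 498, 16]);
translate([363, 149, 16]) cube([566, 16, 346]);
translate([363, 631, 16]) cube([566, 16, 346]);
translate([363, 165, 16]) cube([16, 466, 346]);
translate([913, 165, 16]) cube([16, 466, 346]);


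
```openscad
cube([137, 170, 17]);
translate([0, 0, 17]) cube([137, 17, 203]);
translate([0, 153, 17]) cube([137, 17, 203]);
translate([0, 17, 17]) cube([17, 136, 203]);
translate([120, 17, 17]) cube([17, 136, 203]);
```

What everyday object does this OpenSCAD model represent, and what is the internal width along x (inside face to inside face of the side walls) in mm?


An open box. The internal width is 103 mm.

A 137×170 base slab with four walls standing on it — an open box. The base is 137 mm wide and the walls are 17 mm thick, so the internal width is 137 − 2 × 17 = 103 mm.


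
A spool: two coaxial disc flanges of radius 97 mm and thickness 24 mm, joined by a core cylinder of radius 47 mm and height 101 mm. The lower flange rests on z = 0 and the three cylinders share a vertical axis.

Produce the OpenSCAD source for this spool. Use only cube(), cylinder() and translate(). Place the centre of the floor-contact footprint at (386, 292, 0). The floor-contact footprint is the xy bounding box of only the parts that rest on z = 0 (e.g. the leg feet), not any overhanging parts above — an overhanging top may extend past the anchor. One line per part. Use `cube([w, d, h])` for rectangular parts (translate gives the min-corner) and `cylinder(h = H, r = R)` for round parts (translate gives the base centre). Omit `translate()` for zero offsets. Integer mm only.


translate([386, 292, 0]) cylinder(h = 24, r = 97);
translate([386, 292, 24]) cylinder(h = 101, r = 47);
translate([386, 292, 125]) cylinder(h = 24, r = 97);


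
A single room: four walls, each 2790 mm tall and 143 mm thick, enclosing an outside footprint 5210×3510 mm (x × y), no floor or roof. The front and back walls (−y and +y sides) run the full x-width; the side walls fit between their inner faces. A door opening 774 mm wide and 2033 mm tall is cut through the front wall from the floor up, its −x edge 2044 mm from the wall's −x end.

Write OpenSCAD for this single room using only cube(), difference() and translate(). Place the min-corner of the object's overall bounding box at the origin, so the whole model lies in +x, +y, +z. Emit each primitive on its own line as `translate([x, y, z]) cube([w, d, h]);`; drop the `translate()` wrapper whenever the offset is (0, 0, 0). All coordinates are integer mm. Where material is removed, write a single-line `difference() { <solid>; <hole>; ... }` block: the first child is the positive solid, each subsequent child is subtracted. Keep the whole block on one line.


difference() { cube([5210, 143, 2790]); translate([2044, 0, 0]) cube([774, 143, 2033]); }
translate([0, 3367, 0]) cube([5210, 143, 2790]);
translate([0, 143, 0]) cube([143, 3224, 2790]);
translate([5067, 143, 0]) cube([143, 3224, 2790]);


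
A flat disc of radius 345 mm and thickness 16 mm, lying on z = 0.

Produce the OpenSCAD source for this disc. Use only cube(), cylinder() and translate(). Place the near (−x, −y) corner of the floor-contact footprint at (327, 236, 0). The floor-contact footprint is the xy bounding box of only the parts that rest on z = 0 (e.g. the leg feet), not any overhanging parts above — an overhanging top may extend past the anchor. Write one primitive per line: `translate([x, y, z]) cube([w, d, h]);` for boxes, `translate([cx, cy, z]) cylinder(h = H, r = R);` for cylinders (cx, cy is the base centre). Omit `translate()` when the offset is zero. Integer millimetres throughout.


translate([672, 581, 0]) cylinder(h = 16, r = 345);


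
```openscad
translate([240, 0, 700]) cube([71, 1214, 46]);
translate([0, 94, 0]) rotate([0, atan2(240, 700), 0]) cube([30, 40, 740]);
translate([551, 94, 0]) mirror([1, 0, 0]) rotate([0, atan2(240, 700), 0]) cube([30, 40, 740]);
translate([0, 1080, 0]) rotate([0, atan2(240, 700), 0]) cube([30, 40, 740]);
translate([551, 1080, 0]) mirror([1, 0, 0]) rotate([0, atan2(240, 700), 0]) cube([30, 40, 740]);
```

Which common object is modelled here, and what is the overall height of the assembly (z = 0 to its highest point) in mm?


A sawhorse. The overall height is 746 mm.

A beam across two mirrored pairs of raked legs — a sawhorse. The beam's underside is at z = 700 (matching the legs' vertical rise in atan2(240, 700)) and the beam is 46 mm tall, so its top is at 700 + 46 = 746 mm. The raked legs top out at the beam's underside, so that is the highest point.


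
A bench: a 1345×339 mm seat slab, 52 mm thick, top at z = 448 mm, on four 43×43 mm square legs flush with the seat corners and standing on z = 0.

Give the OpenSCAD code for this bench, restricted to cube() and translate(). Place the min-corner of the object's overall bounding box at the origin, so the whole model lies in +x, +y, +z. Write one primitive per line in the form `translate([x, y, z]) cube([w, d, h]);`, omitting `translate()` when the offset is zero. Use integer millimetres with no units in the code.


translate([0, 0, 396]) cube([1345, 339, 52]);
cube([43, 43, 396]);
translate([0, 296, 0]) cube([43, 43, 396]);
translate([1302, 0, 0]) cube([43, 43, 396]);
translate([1302, 296, 0]) cube([43, 43, 396]);


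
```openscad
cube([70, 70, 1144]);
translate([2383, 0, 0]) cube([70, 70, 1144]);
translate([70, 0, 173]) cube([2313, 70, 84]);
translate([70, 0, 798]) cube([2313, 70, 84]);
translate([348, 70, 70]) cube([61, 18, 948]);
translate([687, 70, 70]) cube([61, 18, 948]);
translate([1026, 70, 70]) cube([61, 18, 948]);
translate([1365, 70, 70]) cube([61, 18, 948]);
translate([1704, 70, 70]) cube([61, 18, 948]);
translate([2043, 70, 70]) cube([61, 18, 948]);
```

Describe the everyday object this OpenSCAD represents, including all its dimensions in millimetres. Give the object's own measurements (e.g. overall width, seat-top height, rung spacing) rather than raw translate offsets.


A fence section. Two 70×70 mm posts, 1144 mm tall, stand on the floor with a clear span of 2313 mm between their inner faces. Two horizontal rails of 70×84 mm section span the gap between the posts with their undersides at z = 173 mm and z = 798 mm, flush with the posts' −y face. 6 pickets, each 61 mm wide, 18 mm thick and 948 mm tall, are fixed to the +y face of the rails with their bottoms at z = 70 mm, spaced across the span with a 278 mm gap after the −x post and between neighbouring pickets, with 279 mm left before the +x post.


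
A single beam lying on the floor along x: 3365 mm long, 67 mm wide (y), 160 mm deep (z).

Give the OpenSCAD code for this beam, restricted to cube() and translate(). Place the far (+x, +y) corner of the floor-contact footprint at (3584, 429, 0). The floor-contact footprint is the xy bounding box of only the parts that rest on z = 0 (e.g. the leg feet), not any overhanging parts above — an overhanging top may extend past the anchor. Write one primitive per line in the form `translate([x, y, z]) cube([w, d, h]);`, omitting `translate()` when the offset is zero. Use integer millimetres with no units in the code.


translate([219, 362, 0]) cube([3365, 67, 160]);


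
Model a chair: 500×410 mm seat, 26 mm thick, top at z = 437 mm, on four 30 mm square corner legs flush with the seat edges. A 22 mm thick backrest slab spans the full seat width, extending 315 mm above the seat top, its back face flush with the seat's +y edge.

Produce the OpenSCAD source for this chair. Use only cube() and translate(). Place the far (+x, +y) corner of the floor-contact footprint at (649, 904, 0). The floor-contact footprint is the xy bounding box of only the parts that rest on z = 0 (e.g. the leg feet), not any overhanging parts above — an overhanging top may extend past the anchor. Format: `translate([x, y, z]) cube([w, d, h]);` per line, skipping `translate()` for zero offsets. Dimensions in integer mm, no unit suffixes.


// leg_h = 437 - 26 = 411
translate([149, 494, 411]) cube([500, 410, 26]);
translate([149, 494, 0]) cube([30, 30, 411]);
translate([619, 494, 0]) cube([30, 30, 411]);
translate([149, 874, 0]) cube([30, 30, 411]);
translate([619, 874, 0]) cube([30, 30, 411]);
translate([149, 882, 437]) cube([500, 22, 315]);


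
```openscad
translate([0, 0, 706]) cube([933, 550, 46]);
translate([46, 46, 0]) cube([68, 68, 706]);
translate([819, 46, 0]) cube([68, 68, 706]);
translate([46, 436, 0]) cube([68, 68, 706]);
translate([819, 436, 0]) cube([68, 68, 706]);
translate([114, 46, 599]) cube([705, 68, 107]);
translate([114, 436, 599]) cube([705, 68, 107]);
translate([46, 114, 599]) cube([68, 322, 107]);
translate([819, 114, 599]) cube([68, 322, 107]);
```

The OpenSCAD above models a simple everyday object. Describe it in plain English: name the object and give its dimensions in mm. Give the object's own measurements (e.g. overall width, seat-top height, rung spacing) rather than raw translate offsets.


A rectangular dining table. The top is 933×550×46 mm with its upper surface at z = 752 mm. It stands on four 68×68 mm square legs, each inset 46 mm from the nearest pair of top edges, running from the floor to the underside of the top. Four apron rails, 68 mm thick and 107 mm tall, run between adjacent legs with their top edges flush with the underside of the top and their outer faces flush with the legs' outer faces.


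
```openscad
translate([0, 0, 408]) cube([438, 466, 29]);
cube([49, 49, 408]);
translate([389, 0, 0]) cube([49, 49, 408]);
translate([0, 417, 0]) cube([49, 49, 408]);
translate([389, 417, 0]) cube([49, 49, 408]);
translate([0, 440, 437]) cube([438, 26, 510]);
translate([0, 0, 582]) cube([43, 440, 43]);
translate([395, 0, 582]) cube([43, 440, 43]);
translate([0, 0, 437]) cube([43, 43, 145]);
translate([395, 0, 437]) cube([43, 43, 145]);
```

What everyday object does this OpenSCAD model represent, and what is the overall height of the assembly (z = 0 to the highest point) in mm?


A chair. The overall height is 947 mm.

A slab on four corner posts with a tall panel at the back — a chair. The seat slab sits at z = 408 with thickness 29, and the 510 mm backrest starts at the seat top, so the overall height is 408 + 29 + 510 = 947 mm.


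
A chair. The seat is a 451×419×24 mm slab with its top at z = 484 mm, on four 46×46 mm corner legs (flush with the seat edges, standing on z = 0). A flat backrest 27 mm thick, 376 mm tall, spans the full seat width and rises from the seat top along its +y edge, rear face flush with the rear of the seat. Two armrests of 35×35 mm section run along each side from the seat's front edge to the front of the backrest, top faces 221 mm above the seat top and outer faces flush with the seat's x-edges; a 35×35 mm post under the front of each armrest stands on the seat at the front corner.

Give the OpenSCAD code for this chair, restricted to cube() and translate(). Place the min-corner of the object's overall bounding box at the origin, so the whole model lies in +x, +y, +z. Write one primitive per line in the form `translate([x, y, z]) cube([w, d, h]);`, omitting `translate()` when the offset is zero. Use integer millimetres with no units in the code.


translate([0, 0, 460]) cube([451, 419, 24]);
cube([46, 46, 460]);
translate([405, 0, 0]) cube([46, 46, 460]);
translate([0, 373, 0]) cube([46, 46, 460]);
translate([405, 373, 0]) cube([46, 46, 460]);
translate([0, 392, 484]) cube([451, 27, 376]);
translate([0, 0, 670]) cube([35, 392, 35]);
translate([416, 0, 670]) cube([35, 392, 35]);
translate([0, 0, 484]) cube([35, 35, 186]);
translate([416, 0, 484]) cube([35, 35, 186]);


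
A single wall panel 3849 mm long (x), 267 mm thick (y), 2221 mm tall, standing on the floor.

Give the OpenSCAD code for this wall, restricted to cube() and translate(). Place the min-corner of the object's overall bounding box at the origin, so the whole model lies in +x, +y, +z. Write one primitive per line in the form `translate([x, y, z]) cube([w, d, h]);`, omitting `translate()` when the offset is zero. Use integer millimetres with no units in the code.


cube([3849, 267, 2221]);


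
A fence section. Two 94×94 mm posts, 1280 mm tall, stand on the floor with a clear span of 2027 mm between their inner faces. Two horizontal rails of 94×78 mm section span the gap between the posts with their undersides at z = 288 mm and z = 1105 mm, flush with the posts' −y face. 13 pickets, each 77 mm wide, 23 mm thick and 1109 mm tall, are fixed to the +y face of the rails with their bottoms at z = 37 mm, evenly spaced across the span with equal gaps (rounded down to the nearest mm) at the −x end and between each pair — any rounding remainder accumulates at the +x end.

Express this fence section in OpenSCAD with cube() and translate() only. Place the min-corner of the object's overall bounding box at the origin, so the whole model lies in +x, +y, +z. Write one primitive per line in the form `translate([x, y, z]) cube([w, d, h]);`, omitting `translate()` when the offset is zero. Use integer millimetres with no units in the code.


cube([94, 94, 1280]);
translate([2121, 0, 0]) cube([94, 94, 1280]);
translate([94, 0, 288]) cube([2027, 94, 78]);
translate([94, 0, 1105]) cube([2027, 94, 78]);
translate([167, 94, 37]) cube([77, 23, 1109]);
translate([317, 94, 37]) cube([77, 23, 1109]);
translate([467, 94, 37]) cube([77, 23, 1109]);
translate([617, 94, 37]) cube([77, 23, 1109]);
translate([767, 94, 37]) cube([77, 23, 1109]);
translate([917, 94, 37]) cube([77, 23, 1109]);
translate([1067, 94, 37]) cube([77, 23, 1109]);
translate([1217, 94, 37]) cube([77, 23, 1109]);
translate([1367, 94, 37]) cube([77, 23, 1109]);
translate([1517, 94, 37]) cube([77, 23, 1109]);
translate([1667, 94, 37]) cube([77, 23, 1109]);
translate([1817, 94, 37]) cube([77, 23, 1109]);
translate([1967, 94, 37]) cube([77, 23, 1109]);


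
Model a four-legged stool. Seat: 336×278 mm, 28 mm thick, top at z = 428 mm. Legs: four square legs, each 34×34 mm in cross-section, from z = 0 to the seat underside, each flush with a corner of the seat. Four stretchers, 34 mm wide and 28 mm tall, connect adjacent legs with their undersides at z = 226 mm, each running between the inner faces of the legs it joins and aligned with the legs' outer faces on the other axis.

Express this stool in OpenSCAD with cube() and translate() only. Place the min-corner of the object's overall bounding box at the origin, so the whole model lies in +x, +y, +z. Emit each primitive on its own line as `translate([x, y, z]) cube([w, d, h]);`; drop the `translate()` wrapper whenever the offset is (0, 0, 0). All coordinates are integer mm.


translate([0, 0, 400]) cube([336, 278, 28]);
cube([34, 34, 400]);
translate([302, 0, 0]) cube([34, 34, 400]);
translate([0, 244, 0]) cube([34, 34, 400]);
translate([302, 244, 0]) cube([34, 34, 400]);
translate([34, 0, 226]) cube([268, 34, 28]);
translate([34, 244, 226]) cube([268, 34, 28]);
translate([0, 34, 226]) cube([34, 210, 28]);
translate([302, 34, 226]) cube([34, 210, 28]);


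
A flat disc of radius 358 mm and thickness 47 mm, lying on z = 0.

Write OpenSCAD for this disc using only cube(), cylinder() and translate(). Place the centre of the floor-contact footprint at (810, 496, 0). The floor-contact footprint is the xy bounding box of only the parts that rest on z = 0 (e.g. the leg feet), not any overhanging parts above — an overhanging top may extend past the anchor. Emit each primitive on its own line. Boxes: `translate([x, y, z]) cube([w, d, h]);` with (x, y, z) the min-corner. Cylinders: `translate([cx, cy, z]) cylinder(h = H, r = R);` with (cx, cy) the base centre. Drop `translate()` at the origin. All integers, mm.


translate([810, 496, 0]) cylinder(h = 47, r = 358);


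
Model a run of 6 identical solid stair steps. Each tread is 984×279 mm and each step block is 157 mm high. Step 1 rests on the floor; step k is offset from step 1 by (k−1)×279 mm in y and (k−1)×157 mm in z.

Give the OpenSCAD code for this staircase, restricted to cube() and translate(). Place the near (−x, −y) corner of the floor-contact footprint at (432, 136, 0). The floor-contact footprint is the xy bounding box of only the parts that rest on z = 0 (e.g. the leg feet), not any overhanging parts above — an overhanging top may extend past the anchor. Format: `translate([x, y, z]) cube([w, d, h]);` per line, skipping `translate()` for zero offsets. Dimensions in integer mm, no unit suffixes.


translate([432, 136, 0]) cube([984, 279, 157]);
translate([432, 415, 157]) cube([984, 279, 157]);
translate([432, 694, 314]) cube([984, 279, 157]);
translate([432, 973, 471]) cube([984, 279, 157]);
translate([432, 1252, 628]) cube([984, 279, 157]);
translate([432, 1531, 785]) cube([984, 279, 157]);


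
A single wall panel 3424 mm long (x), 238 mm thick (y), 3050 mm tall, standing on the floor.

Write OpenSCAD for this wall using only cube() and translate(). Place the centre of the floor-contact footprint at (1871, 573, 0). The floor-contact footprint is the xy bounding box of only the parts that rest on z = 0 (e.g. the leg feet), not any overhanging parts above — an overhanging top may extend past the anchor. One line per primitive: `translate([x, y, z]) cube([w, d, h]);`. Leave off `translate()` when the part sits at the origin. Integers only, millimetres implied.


translate([159, 454, 0]) cube([3424, 238, 3050]);


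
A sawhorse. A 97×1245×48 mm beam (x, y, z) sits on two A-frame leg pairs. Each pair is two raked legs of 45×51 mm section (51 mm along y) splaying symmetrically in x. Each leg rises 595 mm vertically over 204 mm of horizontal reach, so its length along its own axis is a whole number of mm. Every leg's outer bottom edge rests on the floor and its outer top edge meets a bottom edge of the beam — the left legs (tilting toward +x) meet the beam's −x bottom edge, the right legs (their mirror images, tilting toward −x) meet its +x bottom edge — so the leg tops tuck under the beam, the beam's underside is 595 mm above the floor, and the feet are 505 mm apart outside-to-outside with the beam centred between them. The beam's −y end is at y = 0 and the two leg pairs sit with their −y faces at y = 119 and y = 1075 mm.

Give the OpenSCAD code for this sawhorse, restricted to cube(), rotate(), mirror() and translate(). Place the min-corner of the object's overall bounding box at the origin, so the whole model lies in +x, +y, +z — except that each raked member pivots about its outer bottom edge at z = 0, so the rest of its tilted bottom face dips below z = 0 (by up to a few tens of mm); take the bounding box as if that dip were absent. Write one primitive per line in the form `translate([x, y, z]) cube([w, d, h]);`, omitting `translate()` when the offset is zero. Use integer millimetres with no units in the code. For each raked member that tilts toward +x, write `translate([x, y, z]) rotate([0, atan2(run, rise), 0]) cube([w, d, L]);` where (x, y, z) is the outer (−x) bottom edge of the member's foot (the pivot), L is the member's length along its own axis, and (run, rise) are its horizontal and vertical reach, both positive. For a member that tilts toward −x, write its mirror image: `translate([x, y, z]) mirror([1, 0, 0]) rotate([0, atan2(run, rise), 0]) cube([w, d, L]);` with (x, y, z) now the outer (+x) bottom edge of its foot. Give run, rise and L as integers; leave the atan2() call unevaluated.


translate([204, 0, 595]) cube([97, 1245, 48]);
translate([0, 119, 0]) rotate([0, atan2(204, 595), 0]) cube([45, 51, 629]);
translate([505, 119, 0]) mirror([1, 0, 0]) rotate([0, atan2(204, 595), 0]) cube([45, 51, 629]);
translate([0, 1075, 0]) rotate([0, atan2(204, 595), 0]) cube([45, 51, 629]);
translate([505, 1075, 0]) mirror([1, 0, 0]) rotate([0, atan2(204, 595), 0]) cube([45, 51, 629]);


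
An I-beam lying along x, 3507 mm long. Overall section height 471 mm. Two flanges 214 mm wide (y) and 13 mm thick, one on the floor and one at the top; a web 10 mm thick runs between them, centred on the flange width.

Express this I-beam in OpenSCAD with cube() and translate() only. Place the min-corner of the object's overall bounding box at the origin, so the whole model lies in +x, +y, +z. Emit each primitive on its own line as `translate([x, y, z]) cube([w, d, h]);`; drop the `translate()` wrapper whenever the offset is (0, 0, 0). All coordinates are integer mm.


cube([3507, 214, 13]);
translate([0, 102, 13]) cube([3507, 10, 445]);
translate([0, 0, 458]) cube([3507, 214, 13]);


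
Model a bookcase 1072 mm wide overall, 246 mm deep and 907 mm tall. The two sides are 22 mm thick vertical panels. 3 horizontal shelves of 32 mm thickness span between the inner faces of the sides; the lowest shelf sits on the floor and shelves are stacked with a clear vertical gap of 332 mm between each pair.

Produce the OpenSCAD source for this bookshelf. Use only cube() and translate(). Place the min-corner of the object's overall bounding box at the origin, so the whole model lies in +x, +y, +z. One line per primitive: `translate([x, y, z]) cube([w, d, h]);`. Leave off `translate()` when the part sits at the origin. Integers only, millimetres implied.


cube([22, 246, 907]);
translate([1050, 0, 0]) cube([22, 246, 907]);
translate([22, 0, 0]) cube([1028, 246, 32]);
translate([22, 0, 364]) cube([1028, 246, 32]);
translate([22, 0, 728]) cube([1028, 246, 32]);


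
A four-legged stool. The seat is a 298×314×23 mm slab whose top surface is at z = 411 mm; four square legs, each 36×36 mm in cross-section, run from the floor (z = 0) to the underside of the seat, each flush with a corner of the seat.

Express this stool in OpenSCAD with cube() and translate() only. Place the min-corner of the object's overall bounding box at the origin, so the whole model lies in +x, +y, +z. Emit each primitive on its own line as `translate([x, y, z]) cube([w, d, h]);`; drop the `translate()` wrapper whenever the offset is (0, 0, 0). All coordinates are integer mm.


translate([0, 0, 388]) cube([298, 314, 23]);
cube([36, 36, 388]);
translate([262, 0, 0]) cube([36, 36, 388]);
translate([0, 278, 0]) cube([36, 36, 388]);
translate([262, 278, 0]) cube([36, 36, 388]);


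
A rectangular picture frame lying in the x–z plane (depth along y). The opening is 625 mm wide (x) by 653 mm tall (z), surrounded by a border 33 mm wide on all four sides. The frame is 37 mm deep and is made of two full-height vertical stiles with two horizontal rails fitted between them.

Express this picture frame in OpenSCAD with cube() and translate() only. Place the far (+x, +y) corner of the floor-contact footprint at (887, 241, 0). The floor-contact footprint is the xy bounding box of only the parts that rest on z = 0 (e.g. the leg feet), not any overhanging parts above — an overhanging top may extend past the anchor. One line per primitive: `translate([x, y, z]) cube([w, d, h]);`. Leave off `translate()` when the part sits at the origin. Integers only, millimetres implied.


translate([196, 204, 0]) cube([33, 37, 719]);
translate([854, 204, 0]) cube([33, 37, 719]);
translate([229, 204, 0]) cube([625, 37, 33]);
translate([229, 204, 686]) cube([625, 37, 33]);


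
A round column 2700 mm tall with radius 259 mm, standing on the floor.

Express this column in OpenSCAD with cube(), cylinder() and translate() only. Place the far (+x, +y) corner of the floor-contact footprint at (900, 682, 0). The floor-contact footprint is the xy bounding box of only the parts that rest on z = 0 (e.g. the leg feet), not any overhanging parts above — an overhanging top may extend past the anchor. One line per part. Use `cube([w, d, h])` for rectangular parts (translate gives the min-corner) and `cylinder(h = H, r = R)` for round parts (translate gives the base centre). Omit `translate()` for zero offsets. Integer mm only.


translate([641, 423, 0]) cylinder(h = 2700, r = 259);


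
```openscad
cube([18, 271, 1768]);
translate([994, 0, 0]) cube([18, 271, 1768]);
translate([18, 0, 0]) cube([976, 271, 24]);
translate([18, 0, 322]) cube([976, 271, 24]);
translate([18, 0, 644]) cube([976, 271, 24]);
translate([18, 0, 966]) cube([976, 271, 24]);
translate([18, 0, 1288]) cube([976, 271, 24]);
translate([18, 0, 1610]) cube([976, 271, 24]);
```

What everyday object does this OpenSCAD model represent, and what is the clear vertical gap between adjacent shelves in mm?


A bookshelf. The clear shelf gap is 298 mm.

Two tall side panels with 6 horizontal boards between them — a bookshelf. The first two shelf undersides are at z = 0 and z = 322; with shelf thickness 24, the clear gap is 322 − 0 − 24 = 298 mm.


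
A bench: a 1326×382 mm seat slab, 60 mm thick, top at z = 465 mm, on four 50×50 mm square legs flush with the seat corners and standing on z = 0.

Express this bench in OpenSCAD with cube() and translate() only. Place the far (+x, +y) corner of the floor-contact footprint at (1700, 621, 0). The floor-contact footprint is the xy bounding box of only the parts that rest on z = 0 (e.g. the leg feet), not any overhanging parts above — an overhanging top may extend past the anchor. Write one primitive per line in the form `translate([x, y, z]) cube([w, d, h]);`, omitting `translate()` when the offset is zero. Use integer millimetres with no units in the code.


translate([374, 239, 405]) cube([1326, 382, 60]);
translate([374, 239, 0]) cube([50, 50, 405]);
translate([374, 571, 0]) cube([50, 50, 405]);
translate([1650, 239, 0]) cube([50, 50, 405]);
translate([1650, 571, 0]) cube([50, 50, 405]);


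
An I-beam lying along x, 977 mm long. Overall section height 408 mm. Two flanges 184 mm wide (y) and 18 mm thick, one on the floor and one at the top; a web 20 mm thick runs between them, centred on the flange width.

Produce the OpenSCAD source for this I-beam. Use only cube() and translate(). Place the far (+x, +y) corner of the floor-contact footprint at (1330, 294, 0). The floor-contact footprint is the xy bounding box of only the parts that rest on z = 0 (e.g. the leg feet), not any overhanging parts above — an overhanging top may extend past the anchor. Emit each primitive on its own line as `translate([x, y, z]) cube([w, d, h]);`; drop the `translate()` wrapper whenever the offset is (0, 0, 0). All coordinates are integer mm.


translate([353, 110, 0]) cube([977, 184, 18]);
translate([353, 192, 18]) cube([977, 20, 372]);
translate([353, 110, 390]) cube([977, 184, 18]);


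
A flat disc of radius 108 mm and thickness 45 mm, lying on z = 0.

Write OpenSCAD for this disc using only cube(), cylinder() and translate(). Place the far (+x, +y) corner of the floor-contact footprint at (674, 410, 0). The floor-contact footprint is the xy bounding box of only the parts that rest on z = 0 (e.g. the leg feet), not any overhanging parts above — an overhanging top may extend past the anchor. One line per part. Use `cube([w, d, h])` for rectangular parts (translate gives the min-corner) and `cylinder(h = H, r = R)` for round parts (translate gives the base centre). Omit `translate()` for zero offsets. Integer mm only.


translate([566, 302, 0]) cylinder(h = 45, r = 108);


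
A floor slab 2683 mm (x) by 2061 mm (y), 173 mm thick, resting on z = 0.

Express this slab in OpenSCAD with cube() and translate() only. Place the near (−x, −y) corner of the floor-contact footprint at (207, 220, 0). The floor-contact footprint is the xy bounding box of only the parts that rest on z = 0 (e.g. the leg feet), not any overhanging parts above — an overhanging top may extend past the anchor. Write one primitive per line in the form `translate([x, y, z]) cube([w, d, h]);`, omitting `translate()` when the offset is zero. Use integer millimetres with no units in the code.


translate([207, 220, 0]) cube([2683, 2061, 173]);


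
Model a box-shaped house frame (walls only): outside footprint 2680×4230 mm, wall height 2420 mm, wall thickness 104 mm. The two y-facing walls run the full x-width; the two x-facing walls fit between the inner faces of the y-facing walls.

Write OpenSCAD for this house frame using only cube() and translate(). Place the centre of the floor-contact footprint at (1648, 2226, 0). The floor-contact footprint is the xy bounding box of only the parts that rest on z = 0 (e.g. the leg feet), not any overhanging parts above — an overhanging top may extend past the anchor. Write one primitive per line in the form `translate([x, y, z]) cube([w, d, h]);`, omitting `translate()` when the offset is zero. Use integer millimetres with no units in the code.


translate([308, 111, 0]) cube([2680, 104, 2420]);
translate([308, 4237, 0]) cube([2680, 104, 2420]);
translate([308, 215, 0]) cube([104, 4022, 2420]);
translate([2884, 215, 0]) cube([104, 4022, 2420]);


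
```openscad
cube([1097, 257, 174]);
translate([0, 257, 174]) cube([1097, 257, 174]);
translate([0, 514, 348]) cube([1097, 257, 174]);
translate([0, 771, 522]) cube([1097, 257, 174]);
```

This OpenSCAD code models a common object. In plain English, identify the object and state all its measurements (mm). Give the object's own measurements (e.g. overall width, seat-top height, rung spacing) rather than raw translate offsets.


A straight staircase of 4 solid steps. Each step is 1097 mm wide (x), 257 mm deep (y, the going) and 174 mm tall (the rise). The first step rests on the floor; each subsequent step sits one going further in +y and one rise higher in +z, directly behind and above the previous step with no overlap.


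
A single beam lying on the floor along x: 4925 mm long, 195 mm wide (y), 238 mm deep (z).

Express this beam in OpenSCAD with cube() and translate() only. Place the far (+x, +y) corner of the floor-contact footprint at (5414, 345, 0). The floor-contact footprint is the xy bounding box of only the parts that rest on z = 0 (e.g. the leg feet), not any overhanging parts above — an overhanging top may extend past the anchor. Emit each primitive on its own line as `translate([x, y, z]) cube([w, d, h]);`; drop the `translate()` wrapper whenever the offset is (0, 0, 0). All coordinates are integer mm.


translate([489, 150, 0]) cube([4925, 195, 238]);


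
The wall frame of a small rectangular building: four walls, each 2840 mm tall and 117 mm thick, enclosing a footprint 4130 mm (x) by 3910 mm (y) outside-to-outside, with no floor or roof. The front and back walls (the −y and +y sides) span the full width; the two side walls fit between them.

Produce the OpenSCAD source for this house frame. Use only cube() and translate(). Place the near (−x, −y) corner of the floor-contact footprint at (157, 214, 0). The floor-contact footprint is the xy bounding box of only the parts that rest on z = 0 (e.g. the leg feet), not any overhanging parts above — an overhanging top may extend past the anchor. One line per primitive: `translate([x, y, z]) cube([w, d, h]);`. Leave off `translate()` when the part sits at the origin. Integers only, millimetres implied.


translate([157, 214, 0]) cube([4130, 117, 2840]);
translate([157, 4007, 0]) cube([4130, 117, 2840]);
translate([157, 331, 0]) cube([117, 3676, 2840]);
translate([4170, 331, 0]) cube([117, 3676, 2840]);


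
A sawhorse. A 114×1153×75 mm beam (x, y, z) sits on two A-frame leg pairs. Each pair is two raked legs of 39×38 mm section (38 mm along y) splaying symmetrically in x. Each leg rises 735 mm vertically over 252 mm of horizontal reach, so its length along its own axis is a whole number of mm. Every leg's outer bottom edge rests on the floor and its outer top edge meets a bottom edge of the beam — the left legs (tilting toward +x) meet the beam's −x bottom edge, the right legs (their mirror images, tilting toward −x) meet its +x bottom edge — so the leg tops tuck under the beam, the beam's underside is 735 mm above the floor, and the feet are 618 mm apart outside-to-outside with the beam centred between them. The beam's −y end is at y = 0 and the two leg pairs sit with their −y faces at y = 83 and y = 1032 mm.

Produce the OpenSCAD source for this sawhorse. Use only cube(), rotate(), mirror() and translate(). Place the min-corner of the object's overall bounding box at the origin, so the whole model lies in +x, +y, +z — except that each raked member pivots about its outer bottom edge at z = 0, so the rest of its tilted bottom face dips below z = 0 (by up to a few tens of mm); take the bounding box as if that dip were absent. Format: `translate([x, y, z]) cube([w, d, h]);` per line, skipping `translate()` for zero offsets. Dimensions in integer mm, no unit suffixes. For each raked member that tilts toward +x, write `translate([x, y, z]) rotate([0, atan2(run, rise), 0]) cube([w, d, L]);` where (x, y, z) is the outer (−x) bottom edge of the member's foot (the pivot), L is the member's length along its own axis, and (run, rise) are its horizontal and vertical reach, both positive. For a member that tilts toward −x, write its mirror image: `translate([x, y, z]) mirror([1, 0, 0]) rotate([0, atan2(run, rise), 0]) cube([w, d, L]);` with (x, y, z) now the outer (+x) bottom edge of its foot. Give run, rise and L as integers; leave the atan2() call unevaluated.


translate([252, 0, 735]) cube([114, 1153, 75]);
translate([0, 83, 0]) rotate([0, atan2(252, 735), 0]) cube([39, 38, 777]);
translate([618, 83, 0]) mirror([1, 0, 0]) rotate([0, atan2(252, 735), 0]) cube([39, 38, 777]);
translate([0, 1032, 0]) rotate([0, atan2(252, 735), 0]) cube([39, 38, 777]);
translate([618, 1032, 0]) mirror([1, 0, 0]) rotate([0, atan2(252, 735), 0]) cube([39, 38, 777]);


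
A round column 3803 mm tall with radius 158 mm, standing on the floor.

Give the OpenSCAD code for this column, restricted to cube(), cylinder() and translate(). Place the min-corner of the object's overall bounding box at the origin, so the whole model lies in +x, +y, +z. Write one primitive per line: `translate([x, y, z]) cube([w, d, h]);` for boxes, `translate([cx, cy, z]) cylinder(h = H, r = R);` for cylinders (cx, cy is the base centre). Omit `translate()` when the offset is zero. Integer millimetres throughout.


translate([158, 158, 0]) cylinder(h = 3803, r = 158);
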